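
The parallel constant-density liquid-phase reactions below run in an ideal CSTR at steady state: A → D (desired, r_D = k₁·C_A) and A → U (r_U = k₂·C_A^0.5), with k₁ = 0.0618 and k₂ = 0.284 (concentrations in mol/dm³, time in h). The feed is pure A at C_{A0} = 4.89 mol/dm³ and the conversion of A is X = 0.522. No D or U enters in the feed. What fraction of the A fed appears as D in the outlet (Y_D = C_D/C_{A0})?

0.130

Exit C_A = C_{A0}(1−X) = 4.89×0.478 = 2.337 mol/dm³.
Rates in a CSTR are evaluated at the outlet concentration: r_D = 0.0618×2.337 = 0.1445, r_U = 0.284×2.337^0.5 = 0.4342.
Fraction of consumed A going to D: r_D/(r_D+r_U) = 0.2496.
C_D = 0.2496·C_{A0}·X = 0.2496×4.89×0.522 = 0.637 mol/dm³; Y_D = C_D/C_{A0} = 0.130.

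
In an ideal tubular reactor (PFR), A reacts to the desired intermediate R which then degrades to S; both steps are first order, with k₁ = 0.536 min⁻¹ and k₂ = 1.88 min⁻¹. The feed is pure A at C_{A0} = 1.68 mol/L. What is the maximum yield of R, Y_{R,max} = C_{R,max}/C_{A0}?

For a first-order series the maximum intermediate yield is C_{R,max}/C_{A0} = (k₁/k₂)^[k₂/(k₂−k₁)].
= (0.536/1.88)^(1.88/(1.88−0.536)) = (0.2851)^(1.399) = 0.1728.

0.173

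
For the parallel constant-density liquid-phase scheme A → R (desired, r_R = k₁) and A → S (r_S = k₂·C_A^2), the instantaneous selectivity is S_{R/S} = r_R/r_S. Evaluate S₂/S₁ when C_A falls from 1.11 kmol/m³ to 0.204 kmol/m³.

S_{R/S} = (k₁/k₂)·C_A^-2, so S₂/S₁ = (C_{A,2}/C_{A,1})^-2.
= (0.204/1.11)^(-2) = (0.1838)^(-2) = 29.6.

29.6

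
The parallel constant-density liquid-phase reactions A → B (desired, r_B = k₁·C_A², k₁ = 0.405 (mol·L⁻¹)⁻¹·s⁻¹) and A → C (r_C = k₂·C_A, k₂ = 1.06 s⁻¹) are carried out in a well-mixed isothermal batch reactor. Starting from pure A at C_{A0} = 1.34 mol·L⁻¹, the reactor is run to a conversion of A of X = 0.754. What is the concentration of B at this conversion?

C_A = C_{A0}(1−X) = 0.3296 mol·L⁻¹.
Along a PFR/batch, dC_C/dC_A = −r_C/(r_B+r_C) = −k₂/(k₂+k₁·C_A).
Integrating from C_{A0} to C_A: C_C = (1.06/0.405)·ln[(1.06+0.405·1.34)/(1.06+0.405·0.330)] = 2.617·ln(1.603/1.194) = 0.7716 mol·L⁻¹.
Then C_B = (C_{A0}−C_A) − C_C = 1.010 − 0.7716 = 0.2388 mol·L⁻¹.

0.239 mol·L⁻¹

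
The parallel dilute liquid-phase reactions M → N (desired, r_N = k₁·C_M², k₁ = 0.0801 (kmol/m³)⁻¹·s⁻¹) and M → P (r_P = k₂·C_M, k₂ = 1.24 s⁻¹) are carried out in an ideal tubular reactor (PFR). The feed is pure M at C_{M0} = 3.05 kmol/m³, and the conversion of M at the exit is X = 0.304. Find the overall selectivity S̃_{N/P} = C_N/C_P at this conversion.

0.167

C_M = C_{M0}(1−X) = 2.123 kmol/m³.
Along a PFR/batch, dC_P/dC_M = −r_P/(r_N+r_P) = −k₂/(k₂+k₁·C_M).
Integrating from C_{M0} to C_M: C_P = (1.24/0.0801)·ln[(1.24+0.0801·3.05)/(1.24+0.0801·2.12)] = 15.48·ln(1.484/1.410) = 0.7946 kmol/m³.
Then C_N = (C_{M0}−C_M) − C_P = 0.9272 − 0.7946 = 0.1326 kmol/m³.
S̃_{N/P} = C_N/C_P = 0.1326/0.7946 = 0.167.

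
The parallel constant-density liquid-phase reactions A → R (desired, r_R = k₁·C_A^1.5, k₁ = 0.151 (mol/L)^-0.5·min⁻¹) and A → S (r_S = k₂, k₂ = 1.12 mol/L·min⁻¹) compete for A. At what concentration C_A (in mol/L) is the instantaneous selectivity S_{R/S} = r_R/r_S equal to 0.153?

S_{R/S} = (k₁/k₂)·C_A^1.5 ⇒ C_A = (S·k₂/k₁)^(1/1.5).
= (0.153×1.12/0.151)^(0.6667) = (1.135)^(0.6667) = 1.09 mol/L.

1.09 mol/L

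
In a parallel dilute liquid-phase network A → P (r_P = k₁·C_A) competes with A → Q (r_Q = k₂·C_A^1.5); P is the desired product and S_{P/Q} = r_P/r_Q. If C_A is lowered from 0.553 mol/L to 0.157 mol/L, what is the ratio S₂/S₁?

1.88

S_{P/Q} = (k₁/k₂)·C_A^-0.5, so S₂/S₁ = (C_{A,2}/C_{A,1})^-0.5.
= (0.157/0.553)^(-0.5) = (0.2839)^(-0.5) = 1.88.
Selectivity toward P rises as C_A falls — low-concentration operation is favoured.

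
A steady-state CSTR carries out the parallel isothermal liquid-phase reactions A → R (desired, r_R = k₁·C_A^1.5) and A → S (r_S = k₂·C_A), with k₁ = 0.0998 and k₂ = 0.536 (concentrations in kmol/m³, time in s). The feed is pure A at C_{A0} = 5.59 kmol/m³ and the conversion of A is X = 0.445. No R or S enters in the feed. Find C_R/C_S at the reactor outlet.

Exit C_A = C_{A0}(1−X) = 5.59×0.555 = 3.102 kmol/m³.
In a CSTR the entire volume is at exit conditions, so r_R = 0.0998×3.102^1.5 = 0.5454 and r_S = 0.536×3.102 = 1.663.
Overall selectivity = C_R/C_S = r_Rτ/(r_Sτ) = r_R/r_S = 0.328.

0.328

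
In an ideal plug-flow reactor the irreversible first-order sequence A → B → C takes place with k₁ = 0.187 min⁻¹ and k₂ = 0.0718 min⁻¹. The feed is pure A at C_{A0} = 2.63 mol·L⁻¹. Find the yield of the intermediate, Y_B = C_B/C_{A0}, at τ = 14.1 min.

0.474

For first-order series with pure A initially, C_B(τ) = k₁C_{A0}/(k₂−k₁)·(e^(−k₁τ) − e^(−k₂τ)).
e^(−k₁τ) = e^(−0.187×14.1) = e^(−2.637) = 0.07160; e^(−k₂τ) = e^(−1.012) = 0.3634.
C_B = 0.187×2.63/(0.0718−0.187) × (0.07160−0.3634) = (-4.269)×(-0.2918) = 1.246 mol·L⁻¹.
Y_B = C_B/C_{A0} = 1.246/2.63 = 0.474.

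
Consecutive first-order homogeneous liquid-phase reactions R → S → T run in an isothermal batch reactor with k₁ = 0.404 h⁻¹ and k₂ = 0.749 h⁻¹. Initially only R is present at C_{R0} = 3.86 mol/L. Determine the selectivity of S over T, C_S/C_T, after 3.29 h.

For first-order series with pure R initially, C_S(t) = k₁C_{R0}/(k₂−k₁)·(e^(−k₁t) − e^(−k₂t)).
e^(−k₁t) = e^(−0.404×3.29) = e^(−1.329) = 0.2647; e^(−k₂t) = e^(−2.464) = 0.08508.
C_S = 0.404×3.86/(0.749−0.404) × (0.2647−0.08508) = 4.520×0.1796 = 0.8119 mol/L.
C_R = C_{R0}e^(−k₁t) = 1.022 mol/L, so C_T = C_{R0}−C_R−C_S = 2.026 mol/L; C_S/C_T = 0.401.

0.401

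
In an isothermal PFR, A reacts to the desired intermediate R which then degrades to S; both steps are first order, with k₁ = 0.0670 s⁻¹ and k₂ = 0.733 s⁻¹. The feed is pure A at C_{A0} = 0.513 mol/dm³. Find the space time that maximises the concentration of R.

3.59 s

The intermediate peaks when r₁ = r₂, i.e. k₁e^(−k₁τ) = k₂e^(−k₂τ), giving τ_opt = ln(k₂/k₁)/(k₂−k₁).
= ln(0.733/0.0670)/(0.733−0.0670) = ln(10.94)/0.6660 = 2.392/0.6660 = 3.59 s.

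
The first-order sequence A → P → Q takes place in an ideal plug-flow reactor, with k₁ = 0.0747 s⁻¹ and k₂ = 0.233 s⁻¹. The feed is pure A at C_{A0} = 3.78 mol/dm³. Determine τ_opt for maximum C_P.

7.19 s

Setting dC_P/dτ = 0 gives τ_opt = ln(k₂/k₁)/(k₂−k₁).
= ln(0.233/0.0747)/(0.233−0.0747) = ln(3.119)/0.1583 = 1.138/0.1583 = 7.19 s.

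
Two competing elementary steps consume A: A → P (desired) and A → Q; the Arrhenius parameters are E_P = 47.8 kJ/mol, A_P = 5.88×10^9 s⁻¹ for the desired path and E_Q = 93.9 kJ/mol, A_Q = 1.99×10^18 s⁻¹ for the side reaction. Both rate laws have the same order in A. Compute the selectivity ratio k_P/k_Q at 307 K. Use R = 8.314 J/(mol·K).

Since both paths have the same order in A, the concentration cancels and S_{P/Q} = k_P/k_Q = (A_P/A_Q)·exp[(E_Q−E_P)/(RT)].
(E_Q−E_P)/(RT) = (93.9−47.8)×10³/(8.314×307) = 46100/2552 = 18.06.
k_P/k_Q = (5.88×10^9/1.99×10^18)·exp(18.06) = 2.955×10^-9 × 6.982×10^7 = 0.206.
Since E_P < E_Q, lowering the temperature improves selectivity toward P.

0.206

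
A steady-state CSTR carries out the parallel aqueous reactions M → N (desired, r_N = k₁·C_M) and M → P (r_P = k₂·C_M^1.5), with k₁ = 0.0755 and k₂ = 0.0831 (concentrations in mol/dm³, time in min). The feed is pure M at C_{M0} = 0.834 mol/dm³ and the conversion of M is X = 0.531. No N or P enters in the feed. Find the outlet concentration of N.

Exit C_M = C_{M0}(1−X) = 0.834×0.469 = 0.3911 mol/dm³.
In a CSTR the entire volume is at exit conditions, so r_N = 0.0755×0.3911 = 0.02953 and r_P = 0.0831×0.3911^1.5 = 0.02033.
Fraction of consumed M going to N: r_N/(r_N+r_P) = 0.5923.
C_N = 0.5923·C_{M0}·X = 0.5923×0.834×0.531 = 0.262 mol/dm³.

0.262 mol/dm³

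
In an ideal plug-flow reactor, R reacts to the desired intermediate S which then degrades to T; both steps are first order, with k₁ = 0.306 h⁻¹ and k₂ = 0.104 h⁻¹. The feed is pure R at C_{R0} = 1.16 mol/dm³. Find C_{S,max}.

0.666 mol/dm³

For a first-order series the maximum intermediate yield is C_{S,max}/C_{R0} = (k₁/k₂)^[k₂/(k₂−k₁)].
= (0.306/0.104)^(0.104/(0.104−0.306)) = (2.942)^(-0.5149) = 0.5737.
C_{S,max} = 0.5737×1.16 = 0.666 mol/dm³.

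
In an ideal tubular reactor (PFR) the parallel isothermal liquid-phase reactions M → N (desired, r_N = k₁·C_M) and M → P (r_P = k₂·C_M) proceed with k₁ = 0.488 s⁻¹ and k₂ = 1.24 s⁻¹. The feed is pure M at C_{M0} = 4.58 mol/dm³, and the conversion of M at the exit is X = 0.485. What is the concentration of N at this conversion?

0.627 mol/dm³

C_M = C_{M0}(1−X) = 2.359 mol/dm³.
Both paths are first order in M, so the instantaneous fraction to N is constant: dC_N/d(−C_M) = k₁/(k₁+k₂) = 0.2824.
C_N = 0.2824·(C_{M0}−C_M) = 0.2824×2.221 = 0.627 mol/dm³.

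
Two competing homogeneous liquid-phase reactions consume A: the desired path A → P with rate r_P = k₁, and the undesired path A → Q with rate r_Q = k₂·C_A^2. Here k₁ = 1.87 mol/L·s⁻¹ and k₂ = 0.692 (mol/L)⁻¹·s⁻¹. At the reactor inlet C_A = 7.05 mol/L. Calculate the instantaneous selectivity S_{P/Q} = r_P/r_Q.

S_{P/Q} = r_P/r_Q = (k₁)/(k₂·C_A^2) = (k₁/k₂)·C_A^-2.
= (1.87) / (0.692×7.050^2) = 1.870/34.39 = 0.0544.

0.0544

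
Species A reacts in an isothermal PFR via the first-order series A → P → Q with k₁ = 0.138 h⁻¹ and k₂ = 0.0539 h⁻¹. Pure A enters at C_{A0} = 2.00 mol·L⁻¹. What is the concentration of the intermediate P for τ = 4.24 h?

The intermediate concentration in a first-order A→B→C sequence is C_P = k₁C_{A0}(e^(−k₁τ) − e^(−k₂τ))/(k₂−k₁).
e^(−k₁τ) = e^(−0.138×4.24) = e^(−0.5851) = 0.5570; e^(−k₂τ) = e^(−0.2285) = 0.7957.
C_P = 0.138×2.00/(0.0539−0.138) × (0.5570−0.7957) = (-3.282)×(-0.2387) = 0.7832 mol·L⁻¹.

0.783 mol·L⁻¹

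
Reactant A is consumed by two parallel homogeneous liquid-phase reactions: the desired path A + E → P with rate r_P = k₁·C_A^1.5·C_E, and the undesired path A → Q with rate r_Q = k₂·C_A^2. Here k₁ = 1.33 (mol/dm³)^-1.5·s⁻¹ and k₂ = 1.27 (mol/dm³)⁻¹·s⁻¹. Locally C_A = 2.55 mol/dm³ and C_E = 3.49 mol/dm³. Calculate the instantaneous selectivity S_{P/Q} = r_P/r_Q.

2.29

S_{P/Q} = r_P/r_Q = (k₁·C_A^1.5·C_E)/(k₂·C_A^2) = (k₁/k₂)·C_A^-0.5·C_E.
= (1.33×2.550^1.5×3.490) / (1.27×2.550^2) = 18.90/8.258 = 2.29.
The undesired path is higher order in A, so low C_A (CSTR or dilute feed) favours P.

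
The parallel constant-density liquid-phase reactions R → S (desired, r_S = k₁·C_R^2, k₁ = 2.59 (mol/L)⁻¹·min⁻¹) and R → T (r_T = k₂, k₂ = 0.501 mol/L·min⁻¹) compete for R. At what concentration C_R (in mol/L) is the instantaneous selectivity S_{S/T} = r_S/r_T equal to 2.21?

S_{S/T} = (k₁/k₂)·C_R^2 ⇒ C_R = (S·k₂/k₁)^(0.5).
= (2.21×0.501/2.59)^(0.5) = (0.4275)^(0.5) = 0.654 mol/L.

0.654 mol/L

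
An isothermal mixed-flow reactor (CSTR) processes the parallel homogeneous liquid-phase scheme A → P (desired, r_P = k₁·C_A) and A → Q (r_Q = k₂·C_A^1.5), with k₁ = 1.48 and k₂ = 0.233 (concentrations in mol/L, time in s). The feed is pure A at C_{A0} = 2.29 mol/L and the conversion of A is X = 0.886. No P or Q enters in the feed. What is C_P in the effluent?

1.88 mol/L

Exit C_A = C_{A0}(1−X) = 2.29×0.114 = 0.2611 mol/L.
Rates in a CSTR are evaluated at the outlet concentration: r_P = 1.48×0.2611 = 0.3864, r_Q = 0.233×0.2611^1.5 = 0.03108.
Fraction of consumed A going to P: r_P/(r_P+r_Q) = 0.9256.
C_P = 0.9256·C_{A0}·X = 0.9256×2.29×0.886 = 1.88 mol/L.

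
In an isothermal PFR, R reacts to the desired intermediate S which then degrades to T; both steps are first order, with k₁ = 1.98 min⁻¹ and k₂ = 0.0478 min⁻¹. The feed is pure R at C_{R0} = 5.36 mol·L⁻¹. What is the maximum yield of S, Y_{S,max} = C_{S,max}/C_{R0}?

0.912

At the optimum, C_{S,max}/C_{R0} = (k₁/k₂)^[k₂/(k₂−k₁)].
= (1.98/0.0478)^(0.0478/(0.0478−1.98)) = (41.42)^(-0.02474) = 0.9120.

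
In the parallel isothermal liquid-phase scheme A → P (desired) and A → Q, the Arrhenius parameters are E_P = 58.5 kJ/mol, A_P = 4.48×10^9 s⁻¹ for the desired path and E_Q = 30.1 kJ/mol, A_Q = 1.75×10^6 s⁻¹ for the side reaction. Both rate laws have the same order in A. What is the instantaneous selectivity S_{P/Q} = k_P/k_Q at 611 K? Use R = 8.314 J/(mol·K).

9.55

k_P/k_Q = (A_P/A_Q)·exp[−(E_P−E_Q)/(RT)] = (A_P/A_Q)·exp[(E_Q−E_P)/(RT)].
(E_Q−E_P)/(RT) = (30.1−58.5)×10³/(8.314×611) = -28400/5080 = -5.591.
k_P/k_Q = (4.48×10^9/1.75×10^6)·exp(-5.591) = 2560 × 0.003732 = 9.55.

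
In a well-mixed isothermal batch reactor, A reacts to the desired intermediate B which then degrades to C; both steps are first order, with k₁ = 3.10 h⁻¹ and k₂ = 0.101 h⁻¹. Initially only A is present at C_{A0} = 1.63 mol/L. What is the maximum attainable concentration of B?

Evaluating C_B at t_opt = ln(k₂/k₁)/(k₂−k₁) gives C_{B,max}/C_{A0} = (k₁/k₂)^[k₂/(k₂−k₁)].
= (3.10/0.101)^(0.101/(0.101−3.10)) = (30.69)^(-0.03368) = 0.8911.
C_{B,max} = 0.8911×1.63 = 1.45 mol/L.

1.45 mol/L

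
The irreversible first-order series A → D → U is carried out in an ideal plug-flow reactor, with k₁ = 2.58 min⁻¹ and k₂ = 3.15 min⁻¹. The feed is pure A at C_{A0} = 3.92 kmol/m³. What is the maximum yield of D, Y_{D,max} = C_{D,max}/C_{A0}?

At the optimum, C_{D,max}/C_{A0} = (k₁/k₂)^[k₂/(k₂−k₁)].
= (2.58/3.15)^(3.15/(3.15−2.58)) = (0.8190)^(5.526) = 0.3318.

0.332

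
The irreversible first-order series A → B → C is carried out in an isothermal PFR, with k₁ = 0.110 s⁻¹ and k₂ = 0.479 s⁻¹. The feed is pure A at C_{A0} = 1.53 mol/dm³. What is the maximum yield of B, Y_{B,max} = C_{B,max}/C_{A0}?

At the optimum, C_{B,max}/C_{A0} = (k₁/k₂)^[k₂/(k₂−k₁)].
= (0.110/0.479)^(0.479/(0.479−0.110)) = (0.2296)^(1.298) = 0.1481.

0.148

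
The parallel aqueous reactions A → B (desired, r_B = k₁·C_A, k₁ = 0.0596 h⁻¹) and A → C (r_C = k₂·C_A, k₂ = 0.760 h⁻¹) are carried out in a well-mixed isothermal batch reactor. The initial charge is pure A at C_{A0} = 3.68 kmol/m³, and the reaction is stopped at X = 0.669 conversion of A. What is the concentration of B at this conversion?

C_A = C_{A0}(1−X) = 1.218 kmol/m³.
Both paths are first order in A, so the instantaneous fraction to B is constant: dC_B/d(−C_A) = k₁/(k₁+k₂) = 0.07272.
C_B = 0.07272·(C_{A0}−C_A) = 0.07272×2.462 = 0.179 kmol/m³.

0.179 kmol/m³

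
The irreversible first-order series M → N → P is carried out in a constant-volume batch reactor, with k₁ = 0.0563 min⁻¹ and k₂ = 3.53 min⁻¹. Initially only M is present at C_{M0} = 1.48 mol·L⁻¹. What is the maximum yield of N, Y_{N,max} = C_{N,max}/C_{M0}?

0.0149

For a first-order series the maximum intermediate yield is C_{N,max}/C_{M0} = (k₁/k₂)^[k₂/(k₂−k₁)].
= (0.0563/3.53)^(3.53/(3.53−0.0563)) = (0.01595)^(1.016) = 0.01491.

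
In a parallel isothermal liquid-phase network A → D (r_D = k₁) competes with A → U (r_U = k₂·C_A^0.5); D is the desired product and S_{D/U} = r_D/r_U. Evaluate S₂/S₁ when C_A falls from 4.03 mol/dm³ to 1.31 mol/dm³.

1.75

S_{D/U} = (k₁/k₂)·C_A^-0.5, so S₂/S₁ = (C_{A,2}/C_{A,1})^-0.5.
= (1.31/4.03)^(-0.5) = (0.3251)^(-0.5) = 1.75.
Selectivity toward D rises as C_A falls — low-concentration operation is favoured.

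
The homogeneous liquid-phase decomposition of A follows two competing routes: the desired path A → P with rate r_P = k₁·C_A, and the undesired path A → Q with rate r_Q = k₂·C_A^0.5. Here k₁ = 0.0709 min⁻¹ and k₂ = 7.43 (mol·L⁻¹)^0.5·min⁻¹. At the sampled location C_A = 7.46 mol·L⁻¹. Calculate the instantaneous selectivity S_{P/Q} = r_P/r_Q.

S_{P/Q} = r_P/r_Q = (k₁·C_A)/(k₂·C_A^0.5) = (k₁/k₂)·C_A^0.5.
= (0.0709×7.460) / (7.43×7.460^0.5) = 0.5289/20.29 = 0.0261.
Since the desired path is higher order in A, keeping C_A high (PFR or concentrated feed) favours P.

0.0261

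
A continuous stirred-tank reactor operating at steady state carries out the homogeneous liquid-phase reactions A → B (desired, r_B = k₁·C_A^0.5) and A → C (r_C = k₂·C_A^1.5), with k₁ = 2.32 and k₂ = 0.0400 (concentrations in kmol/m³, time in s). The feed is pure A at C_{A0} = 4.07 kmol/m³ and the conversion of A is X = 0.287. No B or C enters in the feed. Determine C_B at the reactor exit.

Exit C_A = C_{A0}(1−X) = 4.07×0.713 = 2.902 kmol/m³.
In a CSTR the entire volume is at exit conditions, so r_B = 2.32×2.902^0.5 = 3.952 and r_C = 0.0400×2.902^1.5 = 0.1977.
Fraction of consumed A going to B: r_B/(r_B+r_C) = 0.9524.
C_B = 0.9524·C_{A0}·X = 0.9524×4.07×0.287 = 1.11 kmol/m³.

1.11 kmol/m³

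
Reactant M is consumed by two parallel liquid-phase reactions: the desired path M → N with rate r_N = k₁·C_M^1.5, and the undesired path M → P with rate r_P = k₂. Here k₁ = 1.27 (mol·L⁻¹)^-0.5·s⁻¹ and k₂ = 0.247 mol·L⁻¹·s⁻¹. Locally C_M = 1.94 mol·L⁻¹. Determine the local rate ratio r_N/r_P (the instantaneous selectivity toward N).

S_{N/P} = r_N/r_P = (k₁·C_M^1.5)/(k₂) = (k₁/k₂)·C_M^1.5.
= (1.27×1.940^1.5) / (0.247) = 3.432/0.2470 = 13.9.
Since the desired path is higher order in M, keeping C_M high (PFR or concentrated feed) favours N.

13.9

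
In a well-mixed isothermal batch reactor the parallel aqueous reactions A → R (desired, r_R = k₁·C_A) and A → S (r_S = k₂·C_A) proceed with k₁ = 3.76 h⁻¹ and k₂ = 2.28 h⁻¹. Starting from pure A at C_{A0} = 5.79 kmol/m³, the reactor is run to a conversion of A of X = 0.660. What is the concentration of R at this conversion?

2.38 kmol/m³

C_A = C_{A0}(1−X) = 1.969 kmol/m³.
Both paths are first order in A, so the instantaneous fraction to R is constant: dC_R/d(−C_A) = k₁/(k₁+k₂) = 0.6225.
C_R = 0.6225·(C_{A0}−C_A) = 0.6225×3.821 = 2.38 kmol/m³.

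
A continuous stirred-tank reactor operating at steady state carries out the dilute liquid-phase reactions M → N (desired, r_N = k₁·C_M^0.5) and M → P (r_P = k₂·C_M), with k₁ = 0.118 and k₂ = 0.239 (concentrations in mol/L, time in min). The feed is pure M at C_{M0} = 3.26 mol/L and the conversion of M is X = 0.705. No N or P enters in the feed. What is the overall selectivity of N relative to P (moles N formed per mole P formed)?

0.503

Exit C_M = C_{M0}(1−X) = 3.26×0.295 = 0.9617 mol/L.
A CSTR operates uniformly at the exit composition, giving r_N = 0.1157 and r_P = 0.2298 (each k·C_M^n at C_M = 0.9617).
Overall selectivity = C_N/C_P = r_Nτ/(r_Pτ) = r_N/r_P = 0.503.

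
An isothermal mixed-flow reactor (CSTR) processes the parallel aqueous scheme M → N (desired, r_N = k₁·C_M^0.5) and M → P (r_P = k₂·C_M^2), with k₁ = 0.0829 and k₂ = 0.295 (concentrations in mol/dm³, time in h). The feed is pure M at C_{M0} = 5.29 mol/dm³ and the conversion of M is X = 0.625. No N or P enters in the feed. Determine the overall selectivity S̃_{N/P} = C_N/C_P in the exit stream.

0.101

Exit C_M = C_{M0}(1−X) = 5.29×0.375 = 1.984 mol/dm³.
A CSTR operates uniformly at the exit composition, giving r_N = 0.1168 and r_P = 1.161 (each k·C_M^n at C_M = 1.984).
Overall selectivity = C_N/C_P = r_Nτ/(r_Pτ) = r_N/r_P = 0.101.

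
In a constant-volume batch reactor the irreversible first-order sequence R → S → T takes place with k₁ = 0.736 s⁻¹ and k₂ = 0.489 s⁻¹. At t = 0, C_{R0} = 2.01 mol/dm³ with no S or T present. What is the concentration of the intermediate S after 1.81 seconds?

The intermediate concentration in a first-order A→B→C sequence is C_S = k₁C_{R0}(e^(−k₁t) − e^(−k₂t))/(k₂−k₁).
e^(−k₁t) = e^(−0.736×1.81) = e^(−1.332) = 0.2639; e^(−k₂t) = e^(−0.8851) = 0.4127.
C_S = 0.736×2.01/(0.489−0.736) × (0.2639−0.4127) = (-5.989)×(-0.1488) = 0.8910 mol/dm³.

0.891 mol/dm³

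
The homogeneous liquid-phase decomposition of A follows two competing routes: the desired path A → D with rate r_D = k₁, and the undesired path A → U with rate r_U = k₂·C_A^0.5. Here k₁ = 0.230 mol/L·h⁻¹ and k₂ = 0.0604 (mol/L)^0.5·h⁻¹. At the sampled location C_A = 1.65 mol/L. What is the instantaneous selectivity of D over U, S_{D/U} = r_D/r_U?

2.96

S_{D/U} = r_D/r_U = (k₁)/(k₂·C_A^0.5) = (k₁/k₂)·C_A^-0.5.
= (0.230) / (0.0604×1.650^0.5) = 0.2300/0.07759 = 2.96.
The undesired path is higher order in A, so low C_A (CSTR or dilute feed) favours D.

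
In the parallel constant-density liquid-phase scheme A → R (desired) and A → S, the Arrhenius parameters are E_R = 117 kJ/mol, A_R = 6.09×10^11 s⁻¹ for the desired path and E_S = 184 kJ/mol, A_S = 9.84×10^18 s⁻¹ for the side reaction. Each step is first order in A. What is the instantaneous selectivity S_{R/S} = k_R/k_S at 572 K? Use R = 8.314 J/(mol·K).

0.0813

With equal orders, S_{R/S} = k_R/k_S = (A_R/A_S)·exp[(E_S−E_R)/(RT)].
(E_S−E_R)/(RT) = (184−117)×10³/(8.314×572) = 67000/4756 = 14.09.
k_R/k_S = (6.09×10^11/9.84×10^18)·exp(14.09) = 6.189×10^-8 × 1.314×10^6 = 0.0813.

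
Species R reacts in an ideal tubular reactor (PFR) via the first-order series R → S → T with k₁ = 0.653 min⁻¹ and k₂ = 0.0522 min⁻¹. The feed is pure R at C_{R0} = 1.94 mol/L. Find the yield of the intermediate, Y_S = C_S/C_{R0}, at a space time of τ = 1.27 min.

0.543

For first-order series with pure R initially, C_S(τ) = k₁C_{R0}/(k₂−k₁)·(e^(−k₁τ) − e^(−k₂τ)).
e^(−k₁τ) = e^(−0.653×1.27) = e^(−0.8293) = 0.4364; e^(−k₂τ) = e^(−0.06629) = 0.9359.
C_S = 0.653×1.94/(0.0522−0.653) × (0.4364−0.9359) = (-2.109)×(-0.4995) = 1.053 mol/L.
Y_S = C_S/C_{R0} = 1.053/1.94 = 0.543.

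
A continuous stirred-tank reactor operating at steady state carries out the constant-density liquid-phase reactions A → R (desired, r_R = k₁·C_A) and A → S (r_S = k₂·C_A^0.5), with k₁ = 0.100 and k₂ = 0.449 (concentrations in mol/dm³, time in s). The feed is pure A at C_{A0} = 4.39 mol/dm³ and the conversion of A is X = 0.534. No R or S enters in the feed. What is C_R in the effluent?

Exit C_A = C_{A0}(1−X) = 4.39×0.466 = 2.046 mol/dm³.
In a CSTR the entire volume is at exit conditions, so r_R = 0.100×2.046 = 0.2046 and r_S = 0.449×2.046^0.5 = 0.6422.
Fraction of consumed A going to R: r_R/(r_R+r_S) = 0.2416.
C_R = 0.2416·C_{A0}·X = 0.2416×4.39×0.534 = 0.566 mol/dm³.

0.566 mol/dm³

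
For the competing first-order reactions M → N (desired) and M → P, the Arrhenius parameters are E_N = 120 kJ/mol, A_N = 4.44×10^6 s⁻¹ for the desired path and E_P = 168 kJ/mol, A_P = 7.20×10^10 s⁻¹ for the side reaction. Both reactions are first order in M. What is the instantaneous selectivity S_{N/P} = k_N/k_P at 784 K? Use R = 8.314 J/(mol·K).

With equal orders, S_{N/P} = k_N/k_P = (A_N/A_P)·exp[(E_P−E_N)/(RT)].
(E_P−E_N)/(RT) = (168−120)×10³/(8.314×784) = 48000/6518 = 7.364.
k_N/k_P = (4.44×10^6/7.20×10^10)·exp(7.364) = 6.167×10^-5 × 1578 = 0.0973.

0.0973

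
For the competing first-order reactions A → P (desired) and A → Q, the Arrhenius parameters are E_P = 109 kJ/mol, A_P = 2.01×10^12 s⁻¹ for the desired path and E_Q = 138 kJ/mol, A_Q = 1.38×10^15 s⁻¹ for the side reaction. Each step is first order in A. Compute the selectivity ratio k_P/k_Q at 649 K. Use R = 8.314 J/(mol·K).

0.314

Since both paths have the same order in A, the concentration cancels and S_{P/Q} = k_P/k_Q = (A_P/A_Q)·exp[(E_Q−E_P)/(RT)].
(E_Q−E_P)/(RT) = (138−109)×10³/(8.314×649) = 29000/5396 = 5.375.
k_P/k_Q = (2.01×10^12/1.38×10^15)·exp(5.375) = 0.001457 × 215.8 = 0.314.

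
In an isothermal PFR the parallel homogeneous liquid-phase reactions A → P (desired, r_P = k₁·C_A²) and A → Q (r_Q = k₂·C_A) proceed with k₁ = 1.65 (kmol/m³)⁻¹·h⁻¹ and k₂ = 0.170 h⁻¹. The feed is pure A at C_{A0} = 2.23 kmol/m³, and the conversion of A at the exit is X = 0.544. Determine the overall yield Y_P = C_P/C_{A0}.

0.510

C_A = C_{A0}(1−X) = 1.017 kmol/m³.
Along a PFR/batch, dC_Q/dC_A = −r_Q/(r_P+r_Q) = −k₂/(k₂+k₁·C_A).
Integrating from C_{A0} to C_A: C_Q = (0.170/1.65)·ln[(0.170+1.65·2.23)/(0.170+1.65·1.02)] = 0.1030·ln(3.849/1.848) = 0.07562 kmol/m³.
Then C_P = (C_{A0}−C_A) − C_Q = 1.213 − 0.07562 = 1.138 kmol/m³.
Y_P = C_P/C_{A0} = 1.138/2.23 = 0.510.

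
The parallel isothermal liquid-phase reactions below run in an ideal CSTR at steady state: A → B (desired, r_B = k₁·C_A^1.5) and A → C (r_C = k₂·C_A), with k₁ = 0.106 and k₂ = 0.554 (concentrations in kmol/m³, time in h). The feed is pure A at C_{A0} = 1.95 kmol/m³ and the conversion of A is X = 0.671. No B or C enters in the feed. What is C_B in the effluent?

Exit C_A = C_{A0}(1−X) = 1.95×0.329 = 0.6415 kmol/m³.
A CSTR operates uniformly at the exit composition, giving r_B = 0.05447 and r_C = 0.3554 (each k·C_A^n at C_A = 0.6415).
Fraction of consumed A going to B: r_B/(r_B+r_C) = 0.1329.
C_B = 0.1329·C_{A0}·X = 0.1329×1.95×0.671 = 0.174 kmol/m³.

0.174 kmol/m³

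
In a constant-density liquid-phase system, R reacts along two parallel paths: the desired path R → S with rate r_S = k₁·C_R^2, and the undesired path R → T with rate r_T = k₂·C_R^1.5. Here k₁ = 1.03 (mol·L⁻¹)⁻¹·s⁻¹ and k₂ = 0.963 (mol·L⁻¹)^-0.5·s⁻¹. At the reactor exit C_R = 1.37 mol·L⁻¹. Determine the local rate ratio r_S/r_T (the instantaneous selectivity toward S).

S_{S/T} = r_S/r_T = (k₁·C_R^2)/(k₂·C_R^1.5) = (k₁/k₂)·C_R^0.5.
= (1.03×1.370^2) / (0.963×1.370^1.5) = 1.933/1.544 = 1.25.

1.25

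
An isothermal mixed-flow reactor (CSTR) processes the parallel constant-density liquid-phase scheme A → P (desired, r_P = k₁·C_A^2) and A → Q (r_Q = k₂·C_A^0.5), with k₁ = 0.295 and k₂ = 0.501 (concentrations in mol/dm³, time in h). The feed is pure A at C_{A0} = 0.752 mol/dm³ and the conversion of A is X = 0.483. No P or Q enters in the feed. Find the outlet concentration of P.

Exit C_A = C_{A0}(1−X) = 0.752×0.517 = 0.3888 mol/dm³.
Rates in a CSTR are evaluated at the outlet concentration: r_P = 0.295×0.3888^2 = 0.04459, r_Q = 0.501×0.3888^0.5 = 0.3124.
Fraction of consumed A going to P: r_P/(r_P+r_Q) = 0.1249.
C_P = 0.1249·C_{A0}·X = 0.1249×0.752×0.483 = 0.0454 mol/dm³.

0.0454 mol/dm³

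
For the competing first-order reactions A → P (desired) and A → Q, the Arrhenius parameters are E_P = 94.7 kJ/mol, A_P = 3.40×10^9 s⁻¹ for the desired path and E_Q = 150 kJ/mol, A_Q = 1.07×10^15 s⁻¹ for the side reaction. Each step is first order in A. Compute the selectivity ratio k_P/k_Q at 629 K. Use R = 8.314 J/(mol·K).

0.124

k_P/k_Q = (A_P/A_Q)·exp[−(E_P−E_Q)/(RT)] = (A_P/A_Q)·exp[(E_Q−E_P)/(RT)].
(E_Q−E_P)/(RT) = (150−94.7)×10³/(8.314×629) = 55300/5230 = 10.57.
k_P/k_Q = (3.40×10^9/1.07×10^15)·exp(10.57) = 3.178×10^-6 × 39129 = 0.124.
Since E_P < E_Q, lowering the temperature improves selectivity toward P.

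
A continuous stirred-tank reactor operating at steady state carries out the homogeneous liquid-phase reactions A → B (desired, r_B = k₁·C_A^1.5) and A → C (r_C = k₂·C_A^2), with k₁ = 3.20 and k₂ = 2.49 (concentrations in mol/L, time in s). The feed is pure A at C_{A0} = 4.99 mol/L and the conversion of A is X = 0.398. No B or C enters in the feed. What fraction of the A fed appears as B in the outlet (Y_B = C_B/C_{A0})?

Exit C_A = C_{A0}(1−X) = 4.99×0.602 = 3.004 mol/L.
Rates in a CSTR are evaluated at the outlet concentration: r_B = 3.20×3.004^1.5 = 16.66, r_C = 2.49×3.004^2 = 22.47.
Fraction of consumed A going to B: r_B/(r_B+r_C) = 0.4258.
C_B = 0.4258·C_{A0}·X = 0.4258×4.99×0.398 = 0.846 mol/L; Y_B = C_B/C_{A0} = 0.169.

0.169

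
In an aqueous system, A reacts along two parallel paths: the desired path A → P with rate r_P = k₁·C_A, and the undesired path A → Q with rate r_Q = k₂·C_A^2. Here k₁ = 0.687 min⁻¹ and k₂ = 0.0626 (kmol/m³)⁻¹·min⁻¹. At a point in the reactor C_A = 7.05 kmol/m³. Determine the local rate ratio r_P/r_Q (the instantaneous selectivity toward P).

1.56

S_{P/Q} = r_P/r_Q = (k₁·C_A)/(k₂·C_A^2) = (k₁/k₂)·C_A⁻¹.
= (0.687×7.050) / (0.0626×7.050^2) = 4.843/3.111 = 1.56.
The undesired path is higher order in A, so low C_A (CSTR or dilute feed) favours P.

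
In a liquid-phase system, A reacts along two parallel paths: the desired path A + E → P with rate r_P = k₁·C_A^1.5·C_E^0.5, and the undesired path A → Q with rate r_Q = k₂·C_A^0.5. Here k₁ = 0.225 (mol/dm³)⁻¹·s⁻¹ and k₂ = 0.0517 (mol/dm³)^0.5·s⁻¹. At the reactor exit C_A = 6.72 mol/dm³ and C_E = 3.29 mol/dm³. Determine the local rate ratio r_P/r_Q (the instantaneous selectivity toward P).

S_{P/Q} = r_P/r_Q = (k₁·C_A^1.5·C_E^0.5)/(k₂·C_A^0.5) = (k₁/k₂)·C_A·C_E^0.5.
= (0.225×6.720^1.5×3.290^0.5) / (0.0517×6.720^0.5) = 7.109/0.1340 = 53.0.

53.0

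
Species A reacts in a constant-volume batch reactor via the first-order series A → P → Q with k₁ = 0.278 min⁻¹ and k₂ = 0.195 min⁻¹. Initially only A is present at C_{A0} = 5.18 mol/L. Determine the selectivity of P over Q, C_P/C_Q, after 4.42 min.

1.59

For first-order series with pure A initially, C_P(t) = k₁C_{A0}/(k₂−k₁)·(e^(−k₁t) − e^(−k₂t)).
e^(−k₁t) = e^(−0.278×4.42) = e^(−1.229) = 0.2927; e^(−k₂t) = e^(−0.8619) = 0.4224.
C_P = 0.278×5.18/(0.195−0.278) × (0.2927−0.4224) = (-17.35)×(-0.1297) = 2.250 mol/L.
C_A = C_{A0}e^(−k₁t) = 1.516 mol/L, so C_Q = C_{A0}−C_A−C_P = 1.414 mol/L; C_P/C_Q = 1.59.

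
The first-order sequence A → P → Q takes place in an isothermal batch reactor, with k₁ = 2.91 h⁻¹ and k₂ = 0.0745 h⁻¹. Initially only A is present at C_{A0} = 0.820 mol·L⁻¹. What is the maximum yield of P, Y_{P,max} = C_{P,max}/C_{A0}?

Evaluating C_P at t_opt = ln(k₂/k₁)/(k₂−k₁) gives C_{P,max}/C_{A0} = (k₁/k₂)^[k₂/(k₂−k₁)].
= (2.91/0.0745)^(0.0745/(0.0745−2.91)) = (39.06)^(-0.02627) = 0.9082.

0.908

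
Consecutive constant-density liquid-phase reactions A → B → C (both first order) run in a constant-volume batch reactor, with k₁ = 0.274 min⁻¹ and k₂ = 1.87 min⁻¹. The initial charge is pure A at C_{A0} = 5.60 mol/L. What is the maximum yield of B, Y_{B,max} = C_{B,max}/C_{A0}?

At the optimum, C_{B,max}/C_{A0} = (k₁/k₂)^[k₂/(k₂−k₁)].
= (0.274/1.87)^(1.87/(1.87−0.274)) = (0.1465)^(1.172) = 0.1054.

0.105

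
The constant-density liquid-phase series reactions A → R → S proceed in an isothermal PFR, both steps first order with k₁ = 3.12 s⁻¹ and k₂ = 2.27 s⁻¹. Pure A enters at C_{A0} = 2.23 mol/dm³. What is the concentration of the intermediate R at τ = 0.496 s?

0.913 mol/dm³

Solving the coupled first-order balances gives C_R(τ) = [k₁/(k₂−k₁)]·C_{A0}·(e^(−k₁τ) − e^(−k₂τ)).
e^(−k₁τ) = e^(−3.12×0.496) = e^(−1.548) = 0.2128; e^(−k₂τ) = e^(−1.126) = 0.3244.
C_R = 3.12×2.23/(2.27−3.12) × (0.2128−0.3244) = (-8.185)×(-0.1116) = 0.9133 mol/dm³.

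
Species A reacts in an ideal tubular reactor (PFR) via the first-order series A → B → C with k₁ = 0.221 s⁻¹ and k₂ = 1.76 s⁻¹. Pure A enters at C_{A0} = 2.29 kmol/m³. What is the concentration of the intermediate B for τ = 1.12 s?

Solving the coupled first-order balances gives C_B(τ) = [k₁/(k₂−k₁)]·C_{A0}·(e^(−k₁τ) − e^(−k₂τ)).
e^(−k₁τ) = e^(−0.221×1.12) = e^(−0.2475) = 0.7807; e^(−k₂τ) = e^(−1.971) = 0.1393.
C_B = 0.221×2.29/(1.76−0.221) × (0.7807−0.1393) = 0.3288×0.6414 = 0.2109 kmol/m³.

0.211 kmol/m³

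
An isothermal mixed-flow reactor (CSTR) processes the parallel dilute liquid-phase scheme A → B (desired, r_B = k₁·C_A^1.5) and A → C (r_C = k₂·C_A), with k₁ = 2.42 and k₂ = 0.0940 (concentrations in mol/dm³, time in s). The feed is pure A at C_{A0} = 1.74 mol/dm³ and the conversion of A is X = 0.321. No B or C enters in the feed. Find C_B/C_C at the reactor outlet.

Exit C_A = C_{A0}(1−X) = 1.74×0.679 = 1.181 mol/dm³.
A CSTR operates uniformly at the exit composition, giving r_B = 3.108 and r_C = 0.1111 (each k·C_A^n at C_A = 1.181).
Overall selectivity = C_B/C_C = r_Bτ/(r_Cτ) = r_B/r_C = 28.0.

28.0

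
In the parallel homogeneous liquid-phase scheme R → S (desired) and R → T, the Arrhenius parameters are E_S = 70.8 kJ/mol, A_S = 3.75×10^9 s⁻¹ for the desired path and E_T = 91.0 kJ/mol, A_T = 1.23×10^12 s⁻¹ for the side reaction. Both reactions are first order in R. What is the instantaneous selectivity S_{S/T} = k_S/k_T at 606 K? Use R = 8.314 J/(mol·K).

0.168

k_S/k_T = (A_S/A_T)·exp[−(E_S−E_T)/(RT)] = (A_S/A_T)·exp[(E_T−E_S)/(RT)].
(E_T−E_S)/(RT) = (91.0−70.8)×10³/(8.314×606) = 20200/5038 = 4.009.
k_S/k_T = (3.75×10^9/1.23×10^12)·exp(4.009) = 0.003049 × 55.11 = 0.168.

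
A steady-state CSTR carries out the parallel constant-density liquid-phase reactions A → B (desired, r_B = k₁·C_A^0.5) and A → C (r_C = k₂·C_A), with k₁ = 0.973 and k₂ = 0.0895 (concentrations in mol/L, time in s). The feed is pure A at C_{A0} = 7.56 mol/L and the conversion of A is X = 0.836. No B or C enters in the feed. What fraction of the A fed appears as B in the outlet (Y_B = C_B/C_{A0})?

0.758

Exit C_A = C_{A0}(1−X) = 7.56×0.164 = 1.240 mol/L.
A CSTR operates uniformly at the exit composition, giving r_B = 1.083 and r_C = 0.1110 (each k·C_A^n at C_A = 1.240).
Fraction of consumed A going to B: r_B/(r_B+r_C) = 0.9071.
C_B = 0.9071·C_{A0}·X = 0.9071×7.56×0.836 = 5.73 mol/L; Y_B = C_B/C_{A0} = 0.758.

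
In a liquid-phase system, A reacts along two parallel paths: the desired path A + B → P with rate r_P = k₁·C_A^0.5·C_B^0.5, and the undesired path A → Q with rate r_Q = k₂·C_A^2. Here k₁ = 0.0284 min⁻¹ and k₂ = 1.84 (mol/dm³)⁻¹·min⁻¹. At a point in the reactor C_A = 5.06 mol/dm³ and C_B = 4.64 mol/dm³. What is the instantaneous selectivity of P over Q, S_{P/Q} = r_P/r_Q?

S_{P/Q} = r_P/r_Q = (k₁·C_A^0.5·C_B^0.5)/(k₂·C_A^2) = (k₁/k₂)·C_A^-1.5·C_B^0.5.
= (0.0284×5.060^0.5×4.640^0.5) / (1.84×5.060^2) = 0.1376/47.11 = 0.00292.
The undesired path is higher order in A, so low C_A (CSTR or dilute feed) favours P.

0.00292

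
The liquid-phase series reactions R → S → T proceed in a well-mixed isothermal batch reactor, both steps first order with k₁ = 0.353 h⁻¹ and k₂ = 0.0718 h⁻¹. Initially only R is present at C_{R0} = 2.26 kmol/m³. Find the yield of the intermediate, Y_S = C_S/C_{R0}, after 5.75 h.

0.666

The intermediate concentration in a first-order A→B→C sequence is C_S = k₁C_{R0}(e^(−k₁t) − e^(−k₂t))/(k₂−k₁).
e^(−k₁t) = e^(−0.353×5.75) = e^(−2.030) = 0.1314; e^(−k₂t) = e^(−0.4128) = 0.6618.
C_S = 0.353×2.26/(0.0718−0.353) × (0.1314−0.6618) = (-2.837)×(-0.5304) = 1.505 kmol/m³.
Y_S = C_S/C_{R0} = 1.505/2.26 = 0.666.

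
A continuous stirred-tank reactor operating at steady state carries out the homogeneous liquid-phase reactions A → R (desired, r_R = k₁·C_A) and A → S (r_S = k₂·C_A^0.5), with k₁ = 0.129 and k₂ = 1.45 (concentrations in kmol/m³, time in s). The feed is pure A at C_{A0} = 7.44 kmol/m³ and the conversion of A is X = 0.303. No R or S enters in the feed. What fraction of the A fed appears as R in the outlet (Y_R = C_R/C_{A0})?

Exit C_A = C_{A0}(1−X) = 7.44×0.697 = 5.186 kmol/m³.
Rates in a CSTR are evaluated at the outlet concentration: r_R = 0.129×5.186 = 0.6690, r_S = 1.45×5.186^0.5 = 3.302.
Fraction of consumed A going to R: r_R/(r_R+r_S) = 0.1685.
C_R = 0.1685·C_{A0}·X = 0.1685×7.44×0.303 = 0.380 kmol/m³; Y_R = C_R/C_{A0} = 0.0510.

0.0510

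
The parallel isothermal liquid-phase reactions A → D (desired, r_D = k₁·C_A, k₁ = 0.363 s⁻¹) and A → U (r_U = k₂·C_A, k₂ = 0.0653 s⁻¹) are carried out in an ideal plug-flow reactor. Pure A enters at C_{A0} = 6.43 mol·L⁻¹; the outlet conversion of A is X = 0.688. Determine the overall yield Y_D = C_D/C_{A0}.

0.583

C_A = C_{A0}(1−X) = 2.006 mol·L⁻¹.
Both paths are first order in A, so the instantaneous fraction to D is constant: dC_D/d(−C_A) = k₁/(k₁+k₂) = 0.8475.
C_D = 0.8475·(C_{A0}−C_A) = 0.8475×4.424 = 3.75 mol·L⁻¹.
Y_D = C_D/C_{A0} = 3.749/6.43 = 0.583.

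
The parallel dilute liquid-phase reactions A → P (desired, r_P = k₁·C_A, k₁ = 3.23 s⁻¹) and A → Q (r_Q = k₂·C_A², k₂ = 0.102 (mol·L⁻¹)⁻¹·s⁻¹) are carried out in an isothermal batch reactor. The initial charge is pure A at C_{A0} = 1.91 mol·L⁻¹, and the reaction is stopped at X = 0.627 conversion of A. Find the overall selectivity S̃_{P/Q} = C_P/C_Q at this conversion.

C_A = C_{A0}(1−X) = 0.7124 mol·L⁻¹.
Along a PFR/batch, dC_P/dC_A = −r_P/(r_P+r_Q) = −k₁/(k₁+k₂·C_A).
Integrating from C_{A0} to C_A: C_P = (3.23/0.102)·ln[(3.23+0.102·1.91)/(3.23+0.102·0.712)] = 31.67·ln(3.425/3.303) = 1.150 mol·L⁻¹.
C_Q = (C_{A0}−C_A)−C_P = 0.04749 mol·L⁻¹; S̃_{P/Q} = 1.150/0.04749 = 24.2.

24.2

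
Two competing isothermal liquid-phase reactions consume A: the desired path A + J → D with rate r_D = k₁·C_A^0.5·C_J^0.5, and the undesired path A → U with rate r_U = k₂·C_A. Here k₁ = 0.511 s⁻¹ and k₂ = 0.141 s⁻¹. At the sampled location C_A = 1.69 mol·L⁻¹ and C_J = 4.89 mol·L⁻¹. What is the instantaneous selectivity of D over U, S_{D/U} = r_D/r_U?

6.16

S_{D/U} = r_D/r_U = (k₁·C_A^0.5·C_J^0.5)/(k₂·C_A) = (k₁/k₂)·C_A^-0.5·C_J^0.5.
= (0.511×1.690^0.5×4.890^0.5) / (0.141×1.690) = 1.469/0.2383 = 6.16.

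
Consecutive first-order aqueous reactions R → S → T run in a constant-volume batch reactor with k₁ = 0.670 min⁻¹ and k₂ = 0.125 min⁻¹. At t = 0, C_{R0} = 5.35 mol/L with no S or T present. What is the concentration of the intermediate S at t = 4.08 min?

For first-order series with pure R initially, C_S(t) = k₁C_{R0}/(k₂−k₁)·(e^(−k₁t) − e^(−k₂t)).
e^(−k₁t) = e^(−0.670×4.08) = e^(−2.734) = 0.06498; e^(−k₂t) = e^(−0.5100) = 0.6005.
C_S = 0.670×5.35/(0.125−0.670) × (0.06498−0.6005) = (-6.577)×(-0.5355) = 3.522 mol/L.

3.52 mol/L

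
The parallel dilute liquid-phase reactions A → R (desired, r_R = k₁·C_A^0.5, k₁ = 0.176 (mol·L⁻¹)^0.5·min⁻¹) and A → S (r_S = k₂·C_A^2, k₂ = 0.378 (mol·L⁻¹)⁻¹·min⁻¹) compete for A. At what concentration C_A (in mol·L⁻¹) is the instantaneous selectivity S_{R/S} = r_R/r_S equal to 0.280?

1.40 mol·L⁻¹

S_{R/S} = (k₁/k₂)·C_A^-1.5 ⇒ C_A = (S·k₂/k₁)^(1/(-1.5)).
= (0.280×0.378/0.176)^(-0.6667) = (0.6014)^(-0.6667) = 1.40 mol·L⁻¹.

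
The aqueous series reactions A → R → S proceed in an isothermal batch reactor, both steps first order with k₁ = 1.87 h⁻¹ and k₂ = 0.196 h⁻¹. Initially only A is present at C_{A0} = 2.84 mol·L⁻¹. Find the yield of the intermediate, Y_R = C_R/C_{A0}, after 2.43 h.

For first-order series with pure A initially, C_R(t) = k₁C_{A0}/(k₂−k₁)·(e^(−k₁t) − e^(−k₂t)).
e^(−k₁t) = e^(−1.87×2.43) = e^(−4.544) = 0.01063; e^(−k₂t) = e^(−0.4763) = 0.6211.
C_R = 1.87×2.84/(0.196−1.87) × (0.01063−0.6211) = (-3.173)×(-0.6105) = 1.937 mol·L⁻¹.
Y_R = C_R/C_{A0} = 1.937/2.84 = 0.682.

0.682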